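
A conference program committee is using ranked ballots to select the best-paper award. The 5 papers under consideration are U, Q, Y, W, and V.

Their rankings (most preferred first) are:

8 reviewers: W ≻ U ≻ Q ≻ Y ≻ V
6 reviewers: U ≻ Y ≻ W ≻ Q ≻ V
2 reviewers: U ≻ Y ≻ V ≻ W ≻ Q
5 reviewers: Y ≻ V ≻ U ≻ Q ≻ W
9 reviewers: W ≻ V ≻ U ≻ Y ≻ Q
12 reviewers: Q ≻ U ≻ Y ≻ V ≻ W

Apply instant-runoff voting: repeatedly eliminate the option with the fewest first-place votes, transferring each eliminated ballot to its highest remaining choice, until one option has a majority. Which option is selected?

U

Round 1: W 17, Q 12, U 8, Y 5, V 0. V has the fewest and is eliminated.
Round 2: W 17, Q 12, U 8, Y 5. Y has the fewest and is eliminated.
Round 3: W 17, U 13, Q 12. Q has the fewest and is eliminated.
Round 4: U 25, W 17. U has a majority.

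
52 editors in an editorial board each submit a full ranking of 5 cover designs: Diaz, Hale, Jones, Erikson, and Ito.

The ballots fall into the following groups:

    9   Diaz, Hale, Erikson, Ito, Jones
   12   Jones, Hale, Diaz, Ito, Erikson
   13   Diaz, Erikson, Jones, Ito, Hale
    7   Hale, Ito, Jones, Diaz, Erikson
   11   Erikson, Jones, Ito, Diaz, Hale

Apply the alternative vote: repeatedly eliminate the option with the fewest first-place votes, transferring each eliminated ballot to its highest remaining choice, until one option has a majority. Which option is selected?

Round 1: Diaz 22, Jones 12, Erikson 11, Hale 7, Ito 0. Ito has the fewest and is eliminated.
Round 2: Diaz 22, Jones 12, Erikson 11, Hale 7. Hale has the fewest and is eliminated.
Round 3: Diaz 22, Jones 19, Erikson 11. Erikson has the fewest and is eliminated.
Round 4: Jones 30, Diaz 22. Jones has a majority.

Jones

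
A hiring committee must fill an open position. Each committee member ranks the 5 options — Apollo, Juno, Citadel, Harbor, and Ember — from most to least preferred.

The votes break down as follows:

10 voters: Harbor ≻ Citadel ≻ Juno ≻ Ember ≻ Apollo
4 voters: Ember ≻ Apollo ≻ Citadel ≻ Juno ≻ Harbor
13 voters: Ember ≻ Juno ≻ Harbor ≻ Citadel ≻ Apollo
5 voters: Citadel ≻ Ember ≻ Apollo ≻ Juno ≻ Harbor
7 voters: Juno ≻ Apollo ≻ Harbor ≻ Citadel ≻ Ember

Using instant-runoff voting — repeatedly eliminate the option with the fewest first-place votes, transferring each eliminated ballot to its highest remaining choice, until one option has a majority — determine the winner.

Ember

Round 1: Ember 17, Harbor 10, Juno 7, Citadel 5, Apollo 0. Apollo has the fewest and is eliminated.
Round 2: Ember 17, Harbor 10, Juno 7, Citadel 5. Citadel has the fewest and is eliminated.
Round 3: Ember 22, Harbor 10, Juno 7. Ember has a majority.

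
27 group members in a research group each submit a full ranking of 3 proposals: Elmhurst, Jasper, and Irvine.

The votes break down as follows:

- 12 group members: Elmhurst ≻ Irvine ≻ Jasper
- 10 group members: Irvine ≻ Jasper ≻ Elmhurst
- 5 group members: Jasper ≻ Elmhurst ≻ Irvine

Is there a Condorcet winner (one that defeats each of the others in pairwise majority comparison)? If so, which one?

There is no Condorcet winner

Head-to-head results (27 voters total):
Elmhurst vs Jasper: Jasper wins 15–12.
Elmhurst vs Irvine: Elmhurst wins 17–10.
Jasper vs Irvine: Irvine wins 22–5.
No candidate beats all others: Elmhurst beats Irvine beats Jasper beats Elmhurst, a majority cycle.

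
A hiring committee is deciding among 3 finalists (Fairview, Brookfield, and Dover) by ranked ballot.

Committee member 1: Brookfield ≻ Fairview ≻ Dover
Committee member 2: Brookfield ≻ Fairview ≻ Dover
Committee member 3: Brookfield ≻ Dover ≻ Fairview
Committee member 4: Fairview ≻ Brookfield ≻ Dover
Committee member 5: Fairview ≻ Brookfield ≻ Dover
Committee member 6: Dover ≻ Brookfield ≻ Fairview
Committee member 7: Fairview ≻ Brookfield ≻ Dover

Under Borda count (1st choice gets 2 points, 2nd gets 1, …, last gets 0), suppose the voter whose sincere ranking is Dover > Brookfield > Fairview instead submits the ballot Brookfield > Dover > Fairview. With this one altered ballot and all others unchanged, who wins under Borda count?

Borda totals with the altered ballot: Fairview 8, Brookfield 11, Dover 2.
The winner is unchanged: still Brookfield.

Brookfield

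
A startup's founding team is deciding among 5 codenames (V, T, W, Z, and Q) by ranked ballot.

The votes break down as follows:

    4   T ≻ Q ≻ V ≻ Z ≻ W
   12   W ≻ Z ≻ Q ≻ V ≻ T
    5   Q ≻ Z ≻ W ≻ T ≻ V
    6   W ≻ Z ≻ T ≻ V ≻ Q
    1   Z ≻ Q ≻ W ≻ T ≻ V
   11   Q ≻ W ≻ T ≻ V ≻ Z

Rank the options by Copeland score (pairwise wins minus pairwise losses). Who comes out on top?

Q

Pairwise results:
  V vs T: T wins 27–12.
  V vs W: W wins 35–4.
  V vs Z: Z wins 24–15.
  V vs Q: Q wins 33–6.
  T vs W: W wins 35–4.
  T vs Z: Z wins 24–15.
  T vs Q: Q wins 29–10.
  W vs Z: W wins 29–10.
  W vs Q: Q wins 21–18.
  Z vs Q: Q wins 20–19.
Copeland scores (wins − losses):
  V: 0 − 4 = -4
  T: 1 − 3 = -2
  W: 3 − 1 = 2
  Z: 2 − 2 = 0
  Q: 4 − 0 = 4
Q has the best Copeland score.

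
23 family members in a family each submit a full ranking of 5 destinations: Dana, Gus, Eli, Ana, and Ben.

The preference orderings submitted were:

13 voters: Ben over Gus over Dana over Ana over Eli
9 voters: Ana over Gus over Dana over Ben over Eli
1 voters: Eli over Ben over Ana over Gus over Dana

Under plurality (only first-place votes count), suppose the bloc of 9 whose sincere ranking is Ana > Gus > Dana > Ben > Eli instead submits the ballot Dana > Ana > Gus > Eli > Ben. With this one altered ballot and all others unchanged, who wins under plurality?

Ben

First-place totals with the altered ballot: Dana 9, Gus 0, Eli 1, Ana 0, Ben 13.
The winner is unchanged: still Ben.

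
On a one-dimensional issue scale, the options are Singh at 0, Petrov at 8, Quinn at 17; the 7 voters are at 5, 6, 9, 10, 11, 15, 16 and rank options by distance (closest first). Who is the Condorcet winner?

Petrov

With single-peaked preferences on a line, the Condorcet winner is the candidate closest to the median voter.
The median voter (position 10) is closest to Petrov at 8.
Check: Petrov vs Singh — voters closer to Petrov: 7 of 7.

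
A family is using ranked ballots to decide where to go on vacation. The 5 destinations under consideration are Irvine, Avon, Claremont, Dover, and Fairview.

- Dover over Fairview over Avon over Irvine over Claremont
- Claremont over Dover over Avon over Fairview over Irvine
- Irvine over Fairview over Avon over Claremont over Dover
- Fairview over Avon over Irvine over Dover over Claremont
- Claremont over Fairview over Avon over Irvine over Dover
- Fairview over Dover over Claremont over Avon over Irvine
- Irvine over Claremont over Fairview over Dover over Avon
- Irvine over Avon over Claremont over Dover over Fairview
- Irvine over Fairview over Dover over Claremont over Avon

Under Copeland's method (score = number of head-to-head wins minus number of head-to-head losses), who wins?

Fairview

Pairwise results:
  Irvine vs Avon: Avon wins 5–4.
  Irvine vs Claremont: Irvine wins 6–3.
  Irvine vs Dover: Irvine wins 6–3.
  Irvine vs Fairview: Fairview wins 5–4.
  Avon vs Claremont: Claremont wins 5–4.
  Avon vs Dover: Dover wins 5–4.
  Avon vs Fairview: Fairview wins 7–2.
  Claremont vs Dover: Claremont wins 5–4.
  Claremont vs Fairview: Fairview wins 5–4.
  Dover vs Fairview: Fairview wins 6–3.
Copeland scores (wins − losses):
  Irvine: 2 − 2 = 0
  Avon: 1 − 3 = -2
  Claremont: 2 − 2 = 0
  Dover: 1 − 3 = -2
  Fairview: 4 − 0 = 4
Fairview has the best Copeland score.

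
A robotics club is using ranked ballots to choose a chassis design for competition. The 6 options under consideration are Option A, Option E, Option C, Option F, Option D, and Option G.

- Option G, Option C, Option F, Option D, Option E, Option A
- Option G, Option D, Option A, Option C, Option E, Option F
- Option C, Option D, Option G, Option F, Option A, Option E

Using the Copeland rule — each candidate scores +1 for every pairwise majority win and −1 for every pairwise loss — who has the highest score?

Pairwise results:
  Option A vs Option E: Option A wins 2–1.
  Option A vs Option C: Option C wins 2–1.
  Option A vs Option F: Option F wins 2–1.
  Option A vs Option D: Option D wins 3–0.
  Option A vs Option G: Option G wins 3–0.
  Option E vs Option C: Option C wins 3–0.
  Option E vs Option F: Option F wins 2–1.
  Option E vs Option D: Option D wins 3–0.
  Option E vs Option G: Option G wins 3–0.
  Option C vs Option F: Option C wins 3–0.
  Option C vs Option D: Option C wins 2–1.
  Option C vs Option G: Option G wins 2–1.
  Option F vs Option D: Option D wins 2–1.
  Option F vs Option G: Option G wins 3–0.
  Option D vs Option G: Option G wins 2–1.
Copeland scores (wins − losses):
  Option A: 1 − 4 = -3
  Option E: 0 − 5 = -5
  Option C: 4 − 1 = 3
  Option F: 2 − 3 = -1
  Option D: 3 − 2 = 1
  Option G: 5 − 0 = 5
Option G has the best Copeland score.

Option G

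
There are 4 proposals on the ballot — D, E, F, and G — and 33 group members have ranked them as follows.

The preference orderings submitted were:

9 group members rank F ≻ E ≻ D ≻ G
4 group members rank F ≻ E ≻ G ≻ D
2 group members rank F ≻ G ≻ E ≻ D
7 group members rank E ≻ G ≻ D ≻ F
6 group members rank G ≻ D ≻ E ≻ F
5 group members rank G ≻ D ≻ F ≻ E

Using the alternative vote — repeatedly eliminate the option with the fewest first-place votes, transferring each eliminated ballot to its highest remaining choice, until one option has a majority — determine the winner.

Round 1: F 15, G 11, E 7, D 0. D has the fewest and is eliminated.
Round 2: F 15, G 11, E 7. E has the fewest and is eliminated.
Round 3: G 18, F 15. G has a majority.

G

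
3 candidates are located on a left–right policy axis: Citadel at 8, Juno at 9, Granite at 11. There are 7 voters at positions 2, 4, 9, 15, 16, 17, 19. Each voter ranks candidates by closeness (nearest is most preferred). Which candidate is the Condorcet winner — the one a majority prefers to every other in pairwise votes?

With single-peaked preferences on a line, the Condorcet winner is the candidate closest to the median voter.
The median voter (position 15) is closest to Granite at 11.
Check: Granite vs Citadel — voters closer to Granite: 4 of 7.

Granite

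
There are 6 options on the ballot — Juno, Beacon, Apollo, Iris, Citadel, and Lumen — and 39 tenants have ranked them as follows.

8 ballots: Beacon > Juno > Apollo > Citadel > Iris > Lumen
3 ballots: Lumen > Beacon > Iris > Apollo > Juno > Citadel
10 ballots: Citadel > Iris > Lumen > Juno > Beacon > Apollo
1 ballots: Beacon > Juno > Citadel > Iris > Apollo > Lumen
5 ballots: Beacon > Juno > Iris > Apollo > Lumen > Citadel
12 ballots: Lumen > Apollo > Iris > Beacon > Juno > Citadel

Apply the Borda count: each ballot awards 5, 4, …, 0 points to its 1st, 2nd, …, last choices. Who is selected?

Beacon

Borda scores:
  Juno: 8·4 + 3·1 + 10·2 + 4 + 5·4 + 12·1 = 91
  Beacon: 8·5 + 3·4 + 10·1 + 5 + 5·5 + 12·2 = 116
  Apollo: 8·3 + 3·2 + 10·0 + 1 + 5·2 + 12·4 = 89
  Iris: 8·1 + 3·3 + 10·4 + 2 + 5·3 + 12·3 = 110
  Citadel: 8·2 + 3·0 + 10·5 + 3 + 5·0 + 12·0 = 69
  Lumen: 8·0 + 3·5 + 10·3 + 0 + 5·1 + 12·5 = 110
Beacon has the highest total.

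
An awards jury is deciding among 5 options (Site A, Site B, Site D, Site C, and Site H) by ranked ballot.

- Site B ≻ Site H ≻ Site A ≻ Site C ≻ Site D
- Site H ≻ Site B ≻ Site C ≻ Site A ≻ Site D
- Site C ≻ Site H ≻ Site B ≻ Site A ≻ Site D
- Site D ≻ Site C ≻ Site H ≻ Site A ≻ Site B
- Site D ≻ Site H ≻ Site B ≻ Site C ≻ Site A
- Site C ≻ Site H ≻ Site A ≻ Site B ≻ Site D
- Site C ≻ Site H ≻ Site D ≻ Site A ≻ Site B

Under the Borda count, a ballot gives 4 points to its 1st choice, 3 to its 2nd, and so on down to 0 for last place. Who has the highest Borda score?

Borda scores:
  Site A: 2 + 1 + 1 + 1 + 0 + 2 + 1 = 8
  Site B: 4 + 3 + 2 + 0 + 2 + 1 + 0 = 12
  Site D: 0 + 0 + 0 + 4 + 4 + 0 + 2 = 10
  Site C: 1 + 2 + 4 + 3 + 1 + 4 + 4 = 19
  Site H: 3 + 4 + 3 + 2 + 3 + 3 + 3 = 21
Site H has the highest total.

Site H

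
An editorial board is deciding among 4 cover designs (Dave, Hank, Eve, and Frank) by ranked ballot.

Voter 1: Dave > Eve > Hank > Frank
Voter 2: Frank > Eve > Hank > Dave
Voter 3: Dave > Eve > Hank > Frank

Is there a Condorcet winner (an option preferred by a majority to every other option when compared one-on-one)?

Head-to-head results (3 voters total):
Dave vs Hank: Dave wins 2–1.
Dave vs Eve: Dave wins 2–1.
Dave vs Frank: Dave wins 2–1.
Hank vs Eve: Eve wins 3–0.
Hank vs Frank: Hank wins 2–1.
Eve vs Frank: Eve wins 2–1.
Dave beats each rival — Hank (2–1), Eve (2–1), Frank (2–1) — so Dave is the Condorcet winner.

Yes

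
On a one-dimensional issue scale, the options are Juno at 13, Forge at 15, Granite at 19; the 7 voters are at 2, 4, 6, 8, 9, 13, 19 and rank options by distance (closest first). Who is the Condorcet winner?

Juno

With single-peaked preferences on a line, the Condorcet winner is the candidate closest to the median voter.
The median voter (position 8) is closest to Juno at 13.
Check: Juno vs Granite — voters closer to Juno: 6 of 7.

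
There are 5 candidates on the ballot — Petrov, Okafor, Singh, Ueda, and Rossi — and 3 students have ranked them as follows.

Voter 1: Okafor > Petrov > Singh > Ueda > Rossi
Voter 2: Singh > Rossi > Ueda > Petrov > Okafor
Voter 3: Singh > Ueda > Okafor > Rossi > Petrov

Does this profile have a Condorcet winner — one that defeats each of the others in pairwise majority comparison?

Yes

Head-to-head results (3 voters total):
Petrov vs Okafor: Okafor wins 2–1.
Petrov vs Singh: Singh wins 2–1.
Petrov vs Ueda: Ueda wins 2–1.
Petrov vs Rossi: Rossi wins 2–1.
Okafor vs Singh: Singh wins 2–1.
Okafor vs Ueda: Ueda wins 2–1.
Okafor vs Rossi: Okafor wins 2–1.
Singh vs Ueda: Singh wins 3–0.
Singh vs Rossi: Singh wins 3–0.
Ueda vs Rossi: Ueda wins 2–1.
Singh beats each rival — Petrov (2–1), Okafor (2–1), Ueda (3–0), Rossi (3–0) — so Singh is the Condorcet winner.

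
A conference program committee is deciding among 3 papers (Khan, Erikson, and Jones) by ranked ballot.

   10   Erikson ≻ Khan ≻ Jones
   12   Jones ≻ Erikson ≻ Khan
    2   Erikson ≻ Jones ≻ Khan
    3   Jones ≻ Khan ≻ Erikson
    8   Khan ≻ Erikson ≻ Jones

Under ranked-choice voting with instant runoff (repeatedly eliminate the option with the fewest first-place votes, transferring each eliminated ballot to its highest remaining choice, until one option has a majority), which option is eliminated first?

Khan

Round 1: Jones 15, Erikson 12, Khan 8. Khan has the fewest and is eliminated.
Round 2: Erikson 20, Jones 15. Erikson has a majority.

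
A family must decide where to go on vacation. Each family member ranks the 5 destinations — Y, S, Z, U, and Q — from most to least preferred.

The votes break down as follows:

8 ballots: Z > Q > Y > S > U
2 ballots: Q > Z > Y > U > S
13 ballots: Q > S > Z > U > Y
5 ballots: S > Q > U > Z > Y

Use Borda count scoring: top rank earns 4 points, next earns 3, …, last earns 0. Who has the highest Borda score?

Borda scores:
  Y: 8·2 + 2·2 + 13·0 + 5·0 = 20
  S: 8·1 + 2·0 + 13·3 + 5·4 = 67
  Z: 8·4 + 2·3 + 13·2 + 5·1 = 69
  U: 8·0 + 2·1 + 13·1 + 5·2 = 25
  Q: 8·3 + 2·4 + 13·4 + 5·3 = 99
Q has the highest total.

Q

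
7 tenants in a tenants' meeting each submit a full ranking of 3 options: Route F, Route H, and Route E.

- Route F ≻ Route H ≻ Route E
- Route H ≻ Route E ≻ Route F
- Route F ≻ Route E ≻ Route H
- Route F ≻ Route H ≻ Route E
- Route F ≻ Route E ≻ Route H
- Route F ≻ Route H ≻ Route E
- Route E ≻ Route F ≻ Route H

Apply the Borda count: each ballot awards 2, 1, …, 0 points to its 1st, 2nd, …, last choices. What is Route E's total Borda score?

5

Borda scores:
  Route F: 2 + 0 + 2 + 2 + 2 + 2 + 1 = 11
  Route H: 1 + 2 + 0 + 1 + 0 + 1 + 0 = 5
  Route E: 0 + 1 + 1 + 0 + 1 + 0 + 2 = 5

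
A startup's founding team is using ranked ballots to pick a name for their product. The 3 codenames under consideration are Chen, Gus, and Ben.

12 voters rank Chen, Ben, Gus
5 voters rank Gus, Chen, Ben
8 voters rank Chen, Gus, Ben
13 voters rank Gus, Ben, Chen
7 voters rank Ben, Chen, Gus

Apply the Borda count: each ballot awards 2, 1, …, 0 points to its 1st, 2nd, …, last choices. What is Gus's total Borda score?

44

Borda scores:
  Chen: 12·2 + 5·1 + 8·2 + 13·0 + 7·1 = 52
  Gus: 12·0 + 5·2 + 8·1 + 13·2 + 7·0 = 44
  Ben: 12·1 + 5·0 + 8·0 + 13·1 + 7·2 = 39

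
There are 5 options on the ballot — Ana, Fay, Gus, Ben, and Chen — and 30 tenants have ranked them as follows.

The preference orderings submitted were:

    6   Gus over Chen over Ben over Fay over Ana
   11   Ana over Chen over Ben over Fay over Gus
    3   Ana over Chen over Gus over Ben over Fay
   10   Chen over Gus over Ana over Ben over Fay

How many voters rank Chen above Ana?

Ballots ranking Chen above Ana: 6+10 = 16.
Ballots ranking Ana above Chen: 11+3 = 14.
So 16 of 30 voters prefer Chen to Ana.

16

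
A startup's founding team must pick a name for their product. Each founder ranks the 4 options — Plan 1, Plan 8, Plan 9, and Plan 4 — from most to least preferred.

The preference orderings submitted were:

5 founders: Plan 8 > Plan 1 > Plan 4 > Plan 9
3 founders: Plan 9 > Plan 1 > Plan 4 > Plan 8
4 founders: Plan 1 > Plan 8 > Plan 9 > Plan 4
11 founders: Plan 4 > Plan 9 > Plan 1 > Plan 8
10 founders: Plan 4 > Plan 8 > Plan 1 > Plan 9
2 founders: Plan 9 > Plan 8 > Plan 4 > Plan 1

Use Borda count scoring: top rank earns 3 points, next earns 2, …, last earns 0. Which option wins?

Plan 4

Borda scores:
  Plan 1: 5·2 + 3·2 + 4·3 + 11·1 + 10·1 + 2·0 = 49
  Plan 8: 5·3 + 3·0 + 4·2 + 11·0 + 10·2 + 2·2 = 47
  Plan 9: 5·0 + 3·3 + 4·1 + 11·2 + 10·0 + 2·3 = 41
  Plan 4: 5·1 + 3·1 + 4·0 + 11·3 + 10·3 + 2·1 = 73
Plan 4 has the highest total.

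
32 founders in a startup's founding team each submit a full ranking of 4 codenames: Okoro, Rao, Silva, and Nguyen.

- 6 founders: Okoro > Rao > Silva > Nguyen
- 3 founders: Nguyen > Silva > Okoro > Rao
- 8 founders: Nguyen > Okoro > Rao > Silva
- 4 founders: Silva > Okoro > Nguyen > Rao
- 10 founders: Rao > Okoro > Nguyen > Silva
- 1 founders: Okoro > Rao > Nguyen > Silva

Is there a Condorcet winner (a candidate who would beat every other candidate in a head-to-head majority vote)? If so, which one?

Head-to-head results (32 voters total):
Okoro vs Rao: Okoro wins 22–10.
Okoro vs Silva: Okoro wins 25–7.
Okoro vs Nguyen: Okoro wins 21–11.
Rao vs Silva: Rao wins 25–7.
Rao vs Nguyen: Rao wins 17–15.
Silva vs Nguyen: Nguyen wins 22–10.
Okoro beats each rival — Rao (22–10), Silva (25–7), Nguyen (21–11) — so Okoro is the Condorcet winner.

Okoro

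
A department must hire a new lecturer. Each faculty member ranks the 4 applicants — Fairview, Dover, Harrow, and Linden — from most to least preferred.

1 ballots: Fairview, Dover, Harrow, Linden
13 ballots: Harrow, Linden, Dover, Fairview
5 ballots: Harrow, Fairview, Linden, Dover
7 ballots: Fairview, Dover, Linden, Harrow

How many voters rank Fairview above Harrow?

8

Ballots ranking Fairview above Harrow: 1+7 = 8.
Ballots ranking Harrow above Fairview: 13+5 = 18.
So 8 of 26 voters prefer Fairview to Harrow.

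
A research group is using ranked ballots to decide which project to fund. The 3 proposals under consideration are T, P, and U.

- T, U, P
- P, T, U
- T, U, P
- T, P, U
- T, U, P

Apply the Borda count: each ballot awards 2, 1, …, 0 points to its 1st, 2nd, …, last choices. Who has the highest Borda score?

Borda scores:
  T: 2 + 1 + 2 + 2 + 2 = 9
  P: 0 + 2 + 0 + 1 + 0 = 3
  U: 1 + 0 + 1 + 0 + 1 = 3
T has the highest total.

T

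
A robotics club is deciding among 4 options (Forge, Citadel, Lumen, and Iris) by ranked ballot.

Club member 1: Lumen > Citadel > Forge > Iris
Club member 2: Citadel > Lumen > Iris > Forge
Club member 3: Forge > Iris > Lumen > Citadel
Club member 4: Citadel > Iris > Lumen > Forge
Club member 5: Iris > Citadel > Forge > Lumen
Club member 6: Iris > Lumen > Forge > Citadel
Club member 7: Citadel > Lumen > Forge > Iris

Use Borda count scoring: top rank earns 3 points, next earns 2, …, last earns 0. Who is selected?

Citadel

Borda scores:
  Forge: 1 + 0 + 3 + 0 + 1 + 1 + 1 = 7
  Citadel: 2 + 3 + 0 + 3 + 2 + 0 + 3 = 13
  Lumen: 3 + 2 + 1 + 1 + 0 + 2 + 2 = 11
  Iris: 0 + 1 + 2 + 2 + 3 + 3 + 0 = 11
Citadel has the highest total.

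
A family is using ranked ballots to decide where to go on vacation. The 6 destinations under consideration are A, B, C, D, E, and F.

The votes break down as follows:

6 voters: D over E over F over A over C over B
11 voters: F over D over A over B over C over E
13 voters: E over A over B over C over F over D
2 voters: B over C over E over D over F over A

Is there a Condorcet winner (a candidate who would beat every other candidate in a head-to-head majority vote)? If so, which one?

None — there is no Condorcet winner

Head-to-head results (32 voters total):
A vs B: A wins 30–2.
A vs C: A wins 30–2.
A vs D: D wins 19–13.
A vs E: E wins 21–11.
A vs F: F wins 19–13.
B vs C: B wins 26–6.
B vs D: D wins 17–15.
B vs E: E wins 19–13.
B vs F: F wins 17–15.
C vs D: D wins 17–15.
C vs E: E wins 19–13.
C vs F: F wins 17–15.
D vs E: D wins 17–15.
D vs F: F wins 24–8.
E vs F: E wins 21–11.
No candidate beats all others: D beats E beats F beats D, a majority cycle.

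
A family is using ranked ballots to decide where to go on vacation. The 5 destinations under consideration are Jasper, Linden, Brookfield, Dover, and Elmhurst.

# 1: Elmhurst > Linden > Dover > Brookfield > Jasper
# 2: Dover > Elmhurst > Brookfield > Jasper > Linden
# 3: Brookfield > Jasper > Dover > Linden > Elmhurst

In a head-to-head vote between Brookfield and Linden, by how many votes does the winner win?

1

Ballots ranking Brookfield above Linden: 2.
Ballots ranking Linden above Brookfield: 1.
Brookfield wins 2–1, a margin of 1.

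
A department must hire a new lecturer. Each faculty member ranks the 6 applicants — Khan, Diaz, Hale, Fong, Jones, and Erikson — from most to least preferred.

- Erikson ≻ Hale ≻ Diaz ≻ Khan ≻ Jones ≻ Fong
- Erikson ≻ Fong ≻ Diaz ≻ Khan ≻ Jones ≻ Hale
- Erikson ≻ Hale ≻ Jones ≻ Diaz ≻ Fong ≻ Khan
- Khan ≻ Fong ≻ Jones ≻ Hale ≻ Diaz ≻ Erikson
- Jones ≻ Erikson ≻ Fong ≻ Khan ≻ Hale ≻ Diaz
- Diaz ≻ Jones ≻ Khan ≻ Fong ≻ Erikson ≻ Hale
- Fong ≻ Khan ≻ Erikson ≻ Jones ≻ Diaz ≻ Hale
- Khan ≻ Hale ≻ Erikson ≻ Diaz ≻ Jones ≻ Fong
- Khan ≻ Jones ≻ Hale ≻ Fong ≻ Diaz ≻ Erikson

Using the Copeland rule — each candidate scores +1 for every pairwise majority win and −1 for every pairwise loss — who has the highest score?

Pairwise results:
  Khan vs Diaz: Khan wins 5–4.
  Khan vs Hale: Khan wins 7–2.
  Khan vs Fong: Khan wins 5–4.
  Khan vs Jones: Khan wins 6–3.
  Khan vs Erikson: Khan wins 5–4.
  Diaz vs Hale: Hale wins 6–3.
  Diaz vs Fong: Fong wins 5–4.
  Diaz vs Jones: Jones wins 5–4.
  Diaz vs Erikson: Erikson wins 6–3.
  Hale vs Fong: Fong wins 5–4.
  Hale vs Jones: Jones wins 6–3.
  Hale vs Erikson: Erikson wins 6–3.
  Fong vs Jones: Jones wins 6–3.
  Fong vs Erikson: Erikson wins 5–4.
  Jones vs Erikson: Erikson wins 5–4.
Copeland scores (wins − losses):
  Khan: 5 − 0 = 5
  Diaz: 0 − 5 = -5
  Hale: 1 − 4 = -3
  Fong: 2 − 3 = -1
  Jones: 3 − 2 = 1
  Erikson: 4 − 1 = 3
Khan has the best Copeland score.

Khan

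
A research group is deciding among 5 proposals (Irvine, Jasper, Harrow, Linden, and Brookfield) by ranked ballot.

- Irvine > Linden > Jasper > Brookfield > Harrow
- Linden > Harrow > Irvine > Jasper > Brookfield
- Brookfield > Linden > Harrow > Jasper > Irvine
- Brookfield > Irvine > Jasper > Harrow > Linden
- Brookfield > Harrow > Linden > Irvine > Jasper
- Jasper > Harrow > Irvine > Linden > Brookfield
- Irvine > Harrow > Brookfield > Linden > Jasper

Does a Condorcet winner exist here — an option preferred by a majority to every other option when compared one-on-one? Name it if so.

Head-to-head results (7 voters total):
Irvine vs Jasper: Irvine wins 5–2.
Irvine vs Harrow: Harrow wins 4–3.
Irvine vs Linden: Irvine wins 4–3.
Irvine vs Brookfield: Irvine wins 4–3.
Jasper vs Harrow: Harrow wins 4–3.
Jasper vs Linden: Linden wins 5–2.
Jasper vs Brookfield: Brookfield wins 4–3.
Harrow vs Linden: Harrow wins 4–3.
Harrow vs Brookfield: Brookfield wins 4–3.
Linden vs Brookfield: Brookfield wins 4–3.
No candidate beats all others: Irvine beats Brookfield beats Harrow beats Irvine, a majority cycle.

There is no Condorcet winner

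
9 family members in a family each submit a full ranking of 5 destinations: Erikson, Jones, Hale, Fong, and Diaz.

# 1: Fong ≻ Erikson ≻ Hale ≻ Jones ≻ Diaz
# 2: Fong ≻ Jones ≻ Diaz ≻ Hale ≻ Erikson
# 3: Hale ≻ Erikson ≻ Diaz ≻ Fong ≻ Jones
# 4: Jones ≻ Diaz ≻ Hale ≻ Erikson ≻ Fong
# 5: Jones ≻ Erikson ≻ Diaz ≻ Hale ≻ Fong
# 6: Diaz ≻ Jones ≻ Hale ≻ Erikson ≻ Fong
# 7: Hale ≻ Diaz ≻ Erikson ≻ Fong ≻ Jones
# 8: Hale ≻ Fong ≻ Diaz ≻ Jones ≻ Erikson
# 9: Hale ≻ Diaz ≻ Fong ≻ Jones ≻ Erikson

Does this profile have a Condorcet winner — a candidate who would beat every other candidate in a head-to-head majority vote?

Head-to-head results (9 voters total):
Erikson vs Jones: Jones wins 6–3.
Erikson vs Hale: Hale wins 7–2.
Erikson vs Fong: Erikson wins 5–4.
Erikson vs Diaz: Diaz wins 6–3.
Jones vs Hale: Hale wins 5–4.
Jones vs Fong: Fong wins 6–3.
Jones vs Diaz: Diaz wins 5–4.
Hale vs Fong: Hale wins 7–2.
Hale vs Diaz: Hale wins 5–4.
Fong vs Diaz: Diaz wins 6–3.
Hale beats each rival — Erikson (7–2), Jones (5–4), Fong (7–2), Diaz (5–4) — so Hale is the Condorcet winner.

Yes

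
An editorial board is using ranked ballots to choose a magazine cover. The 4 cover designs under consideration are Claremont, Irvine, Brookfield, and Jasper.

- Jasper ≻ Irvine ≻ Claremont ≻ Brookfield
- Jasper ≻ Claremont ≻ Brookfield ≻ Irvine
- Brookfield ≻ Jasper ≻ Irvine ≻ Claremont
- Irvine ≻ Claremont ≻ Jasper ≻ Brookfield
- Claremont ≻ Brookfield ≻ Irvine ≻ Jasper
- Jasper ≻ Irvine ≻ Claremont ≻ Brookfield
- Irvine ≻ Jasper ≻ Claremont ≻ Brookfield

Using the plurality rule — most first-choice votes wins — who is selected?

Jasper

First-place vote totals:
  Claremont: 1
  Irvine: 2
  Brookfield: 1
  Jasper: 3
Jasper has the most first-place votes.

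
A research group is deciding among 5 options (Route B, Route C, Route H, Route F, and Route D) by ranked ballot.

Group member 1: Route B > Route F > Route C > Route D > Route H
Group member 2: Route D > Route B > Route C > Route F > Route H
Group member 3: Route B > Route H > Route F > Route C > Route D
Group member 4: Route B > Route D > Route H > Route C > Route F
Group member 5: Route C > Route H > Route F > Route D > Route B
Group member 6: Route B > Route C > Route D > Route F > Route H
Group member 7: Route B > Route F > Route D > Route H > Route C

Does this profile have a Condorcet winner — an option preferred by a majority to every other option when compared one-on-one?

Yes

Head-to-head results (7 voters total):
Route B vs Route C: Route B wins 6–1.
Route B vs Route H: Route B wins 6–1.
Route B vs Route F: Route B wins 6–1.
Route B vs Route D: Route B wins 5–2.
Route C vs Route H: Route C wins 4–3.
Route C vs Route F: Route C wins 4–3.
Route C vs Route D: Route C wins 4–3.
Route H vs Route F: Route F wins 4–3.
Route H vs Route D: Route D wins 5–2.
Route F vs Route D: Route F wins 4–3.
Route B beats each rival — Route C (6–1), Route H (6–1), Route F (6–1), Route D (5–2) — so Route B is the Condorcet winner.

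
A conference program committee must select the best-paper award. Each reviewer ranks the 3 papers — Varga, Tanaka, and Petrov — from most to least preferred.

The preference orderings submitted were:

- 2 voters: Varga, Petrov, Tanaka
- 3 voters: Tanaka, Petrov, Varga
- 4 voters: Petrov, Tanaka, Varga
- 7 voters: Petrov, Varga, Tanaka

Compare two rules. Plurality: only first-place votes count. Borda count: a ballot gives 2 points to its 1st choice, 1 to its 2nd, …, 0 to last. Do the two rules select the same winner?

Yes

Plurality first-place counts: Varga 2, Tanaka 3, Petrov 11 → Petrov.
Borda totals: Varga 11, Tanaka 10, Petrov 27 → Petrov.
The two rules agree on Petrov.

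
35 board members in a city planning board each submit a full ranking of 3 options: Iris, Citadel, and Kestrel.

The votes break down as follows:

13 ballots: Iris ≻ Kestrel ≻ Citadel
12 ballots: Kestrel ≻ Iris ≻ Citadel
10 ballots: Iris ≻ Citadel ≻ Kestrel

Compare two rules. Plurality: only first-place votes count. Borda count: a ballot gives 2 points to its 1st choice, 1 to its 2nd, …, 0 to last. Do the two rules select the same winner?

Yes

Plurality first-place counts: Iris 23, Citadel 0, Kestrel 12 → Iris.
Borda totals: Iris 58, Citadel 10, Kestrel 37 → Iris.
The two rules agree on Iris.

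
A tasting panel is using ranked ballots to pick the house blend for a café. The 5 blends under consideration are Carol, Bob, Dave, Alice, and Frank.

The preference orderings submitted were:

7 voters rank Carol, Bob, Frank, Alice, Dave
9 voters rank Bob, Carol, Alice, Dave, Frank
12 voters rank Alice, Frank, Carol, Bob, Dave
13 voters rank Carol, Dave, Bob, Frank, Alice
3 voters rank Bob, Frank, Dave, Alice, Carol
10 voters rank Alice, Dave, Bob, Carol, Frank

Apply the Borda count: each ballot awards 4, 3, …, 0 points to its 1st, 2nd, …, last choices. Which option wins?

Borda scores:
  Carol: 7·4 + 9·3 + 12·2 + 13·4 + 3·0 + 10·1 = 141
  Bob: 7·3 + 9·4 + 12·1 + 13·2 + 3·4 + 10·2 = 127
  Dave: 7·0 + 9·1 + 12·0 + 13·3 + 3·2 + 10·3 = 84
  Alice: 7·1 + 9·2 + 12·4 + 13·0 + 3·1 + 10·4 = 116
  Frank: 7·2 + 9·0 + 12·3 + 13·1 + 3·3 + 10·0 = 72
Carol has the highest total.

Carol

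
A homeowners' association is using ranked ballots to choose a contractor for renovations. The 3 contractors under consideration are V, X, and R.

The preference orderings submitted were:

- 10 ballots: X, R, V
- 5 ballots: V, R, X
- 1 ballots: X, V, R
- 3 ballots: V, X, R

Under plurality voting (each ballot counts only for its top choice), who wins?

First-place vote totals:
  V: 8
  X: 11
  R: 0
X has the most first-place votes.

X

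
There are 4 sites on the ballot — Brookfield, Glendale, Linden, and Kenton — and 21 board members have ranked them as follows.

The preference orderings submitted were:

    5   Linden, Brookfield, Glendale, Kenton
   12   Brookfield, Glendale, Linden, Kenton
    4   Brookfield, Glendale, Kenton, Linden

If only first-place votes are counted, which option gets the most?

First-place vote totals:
  Brookfield: 16
  Glendale: 0
  Linden: 5
  Kenton: 0
Brookfield has the most first-place votes.

Brookfield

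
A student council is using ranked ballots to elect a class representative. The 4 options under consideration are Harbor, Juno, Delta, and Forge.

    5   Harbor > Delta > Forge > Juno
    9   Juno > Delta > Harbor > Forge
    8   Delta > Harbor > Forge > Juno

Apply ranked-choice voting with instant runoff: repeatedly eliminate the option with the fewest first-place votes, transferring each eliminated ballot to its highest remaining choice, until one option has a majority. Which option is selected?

Delta

Round 1: Juno 9, Delta 8, Harbor 5, Forge 0. Forge has the fewest and is eliminated.
Round 2: Juno 9, Delta 8, Harbor 5. Harbor has the fewest and is eliminated.
Round 3: Delta 13, Juno 9. Delta has a majority.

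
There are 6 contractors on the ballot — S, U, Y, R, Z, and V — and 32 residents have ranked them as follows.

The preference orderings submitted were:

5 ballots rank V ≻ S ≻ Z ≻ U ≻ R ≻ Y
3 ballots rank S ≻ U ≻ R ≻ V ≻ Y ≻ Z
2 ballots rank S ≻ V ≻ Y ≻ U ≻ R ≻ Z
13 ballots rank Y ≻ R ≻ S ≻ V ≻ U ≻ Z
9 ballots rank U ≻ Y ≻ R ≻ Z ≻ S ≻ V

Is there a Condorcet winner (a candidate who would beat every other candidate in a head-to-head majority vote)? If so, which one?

There is no Condorcet winner

Head-to-head results (32 voters total):
S vs U: S wins 23–9.
S vs Y: Y wins 22–10.
S vs R: R wins 22–10.
S vs Z: S wins 23–9.
S vs V: S wins 27–5.
U vs Y: U wins 17–15.
U vs R: U wins 19–13.
U vs Z: U wins 27–5.
U vs V: V wins 20–12.
Y vs R: Y wins 24–8.
Y vs Z: Y wins 27–5.
Y vs V: Y wins 22–10.
R vs Z: R wins 27–5.
R vs V: R wins 25–7.
Z vs V: V wins 23–9.
No candidate beats all others: S beats U beats Y beats S, a majority cycle.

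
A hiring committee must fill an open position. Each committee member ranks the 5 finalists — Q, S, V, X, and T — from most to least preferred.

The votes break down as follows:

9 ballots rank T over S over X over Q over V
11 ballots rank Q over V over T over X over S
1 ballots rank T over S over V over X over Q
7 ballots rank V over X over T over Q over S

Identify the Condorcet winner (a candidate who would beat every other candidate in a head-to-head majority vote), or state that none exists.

Head-to-head results (28 voters total):
Q vs S: Q wins 18–10.
Q vs V: Q wins 20–8.
Q vs X: X wins 17–11.
Q vs T: T wins 17–11.
S vs V: V wins 18–10.
S vs X: X wins 18–10.
S vs T: T wins 28–0.
V vs X: V wins 19–9.
V vs T: V wins 18–10.
X vs T: T wins 21–7.
No candidate beats all others: Q beats V beats X beats Q, a majority cycle.

No Condorcet winner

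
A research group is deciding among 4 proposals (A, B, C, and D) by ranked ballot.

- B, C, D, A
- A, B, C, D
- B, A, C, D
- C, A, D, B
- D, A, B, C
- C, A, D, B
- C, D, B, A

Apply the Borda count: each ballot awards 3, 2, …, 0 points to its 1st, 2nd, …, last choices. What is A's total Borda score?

Borda scores:
  A: 0 + 3 + 2 + 2 + 2 + 2 + 0 = 11
  B: 3 + 2 + 3 + 0 + 1 + 0 + 1 = 10
  C: 2 + 1 + 1 + 3 + 0 + 3 + 3 = 13
  D: 1 + 0 + 0 + 1 + 3 + 1 + 2 = 8

11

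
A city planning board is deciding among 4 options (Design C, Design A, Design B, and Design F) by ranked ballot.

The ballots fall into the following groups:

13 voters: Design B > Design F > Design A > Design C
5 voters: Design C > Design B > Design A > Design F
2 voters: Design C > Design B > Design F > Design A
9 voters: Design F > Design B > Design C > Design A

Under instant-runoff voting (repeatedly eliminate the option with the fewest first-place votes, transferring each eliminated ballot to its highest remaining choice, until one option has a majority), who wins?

Round 1: Design B 13, Design F 9, Design C 7, Design A 0. Design A has the fewest and is eliminated.
Round 2: Design B 13, Design F 9, Design C 7. Design C has the fewest and is eliminated.
Round 3: Design B 20, Design F 9. Design B has a majority.

Design B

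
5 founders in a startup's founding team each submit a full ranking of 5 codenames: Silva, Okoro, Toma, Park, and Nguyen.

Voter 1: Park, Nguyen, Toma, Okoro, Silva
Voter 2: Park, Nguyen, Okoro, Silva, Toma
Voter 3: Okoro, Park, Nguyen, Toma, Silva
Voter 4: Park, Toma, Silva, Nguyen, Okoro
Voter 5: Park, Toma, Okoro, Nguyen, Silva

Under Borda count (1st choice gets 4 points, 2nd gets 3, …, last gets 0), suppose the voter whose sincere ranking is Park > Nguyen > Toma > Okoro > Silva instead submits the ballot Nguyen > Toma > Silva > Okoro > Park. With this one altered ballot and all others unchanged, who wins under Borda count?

Borda totals with the altered ballot: Silva 5, Okoro 9, Toma 10, Park 15, Nguyen 11.
The winner is unchanged: still Park.

Park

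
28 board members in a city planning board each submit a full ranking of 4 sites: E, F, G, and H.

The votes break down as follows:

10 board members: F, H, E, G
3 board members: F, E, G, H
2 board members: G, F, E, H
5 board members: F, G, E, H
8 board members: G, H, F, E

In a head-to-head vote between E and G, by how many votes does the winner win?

2

Ballots ranking E above G: 10+3 = 13.
Ballots ranking G above E: 2+5+8 = 15.
G wins 15–13, a margin of 2.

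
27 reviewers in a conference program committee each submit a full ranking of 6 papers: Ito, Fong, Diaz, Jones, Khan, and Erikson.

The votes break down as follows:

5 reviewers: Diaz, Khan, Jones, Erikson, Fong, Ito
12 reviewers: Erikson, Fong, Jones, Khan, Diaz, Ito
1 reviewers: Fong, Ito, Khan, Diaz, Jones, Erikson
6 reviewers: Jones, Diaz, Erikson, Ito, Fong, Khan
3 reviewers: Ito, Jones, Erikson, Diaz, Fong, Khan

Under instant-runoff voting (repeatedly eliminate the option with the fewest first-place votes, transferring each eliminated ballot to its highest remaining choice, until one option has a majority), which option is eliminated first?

Khan

Round 1: Erikson 12, Jones 6, Diaz 5, Ito 3, Fong 1, Khan 0. Khan has the fewest and is eliminated.
Round 2: Erikson 12, Jones 6, Diaz 5, Ito 3, Fong 1. Fong has the fewest and is eliminated.
Round 3: Erikson 12, Jones 6, Diaz 5, Ito 4. Ito has the fewest and is eliminated.
Round 4: Erikson 12, Jones 9, Diaz 6. Diaz has the fewest and is eliminated.
Round 5: Jones 15, Erikson 12. Jones has a majority.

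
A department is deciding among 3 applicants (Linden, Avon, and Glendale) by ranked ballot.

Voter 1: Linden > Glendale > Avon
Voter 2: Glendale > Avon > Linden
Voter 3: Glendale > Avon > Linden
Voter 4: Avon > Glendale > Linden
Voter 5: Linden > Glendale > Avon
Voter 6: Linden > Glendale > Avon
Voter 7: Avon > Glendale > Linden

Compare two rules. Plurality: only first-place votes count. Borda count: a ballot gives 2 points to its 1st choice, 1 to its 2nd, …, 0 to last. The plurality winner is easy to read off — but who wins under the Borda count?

Glendale

Plurality first-place counts: Linden 3, Avon 2, Glendale 2 → Linden.
Borda totals: Linden 6, Avon 6, Glendale 9 → Glendale.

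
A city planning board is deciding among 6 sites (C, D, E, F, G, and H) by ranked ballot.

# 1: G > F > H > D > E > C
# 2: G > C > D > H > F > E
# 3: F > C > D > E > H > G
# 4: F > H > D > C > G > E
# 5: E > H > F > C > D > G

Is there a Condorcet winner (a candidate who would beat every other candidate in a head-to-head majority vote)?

Yes

Head-to-head results (5 voters total):
C vs D: C wins 3–2.
C vs E: C wins 3–2.
C vs F: F wins 4–1.
C vs G: C wins 3–2.
C vs H: H wins 3–2.
D vs E: D wins 4–1.
D vs F: F wins 4–1.
D vs G: D wins 3–2.
D vs H: H wins 3–2.
E vs F: F wins 4–1.
E vs G: G wins 3–2.
E vs H: H wins 3–2.
F vs G: F wins 3–2.
F vs H: F wins 3–2.
G vs H: H wins 3–2.
F beats each rival — C (4–1), D (4–1), E (4–1), G (3–2), H (3–2) — so F is the Condorcet winner.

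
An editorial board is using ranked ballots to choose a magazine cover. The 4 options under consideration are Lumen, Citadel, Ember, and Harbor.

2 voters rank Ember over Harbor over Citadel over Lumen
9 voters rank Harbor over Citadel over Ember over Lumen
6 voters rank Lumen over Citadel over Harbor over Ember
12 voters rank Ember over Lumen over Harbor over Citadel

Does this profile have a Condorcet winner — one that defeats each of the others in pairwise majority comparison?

No

Head-to-head results (29 voters total):
Lumen vs Citadel: Lumen wins 18–11.
Lumen vs Ember: Ember wins 23–6.
Lumen vs Harbor: Lumen wins 18–11.
Citadel vs Ember: Citadel wins 15–14.
Citadel vs Harbor: Harbor wins 23–6.
Ember vs Harbor: Harbor wins 15–14.
No candidate beats all others: Lumen beats Citadel beats Ember beats Lumen, a majority cycle.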